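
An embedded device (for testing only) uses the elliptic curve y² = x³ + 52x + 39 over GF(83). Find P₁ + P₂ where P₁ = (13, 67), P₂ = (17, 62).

(39, 7)

(13, 67) + (17, 62). λ = (62 - 67)/(17 - 13) ≡ 78/4 mod 83. 4⁻¹ ≡ 21 (mod 83), so λ ≡ 61.
  x = λ² - 13 - 17 = 3721 - 30 ≡ 39; y = λ·(13 - 39) - 67 ≡ 7. → (39, 7)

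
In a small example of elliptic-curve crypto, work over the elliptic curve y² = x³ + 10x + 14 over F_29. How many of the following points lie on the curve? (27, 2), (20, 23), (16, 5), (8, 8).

1

(27, 2): 2² ≡ 4, rhs ≡ 15 → off.
(20, 23): 23² ≡ 7, rhs ≡ 7 → on.
(16, 5): 5² ≡ 25, rhs ≡ 7 → off.
(8, 8): 8² ≡ 6, rhs ≡ 26 → off.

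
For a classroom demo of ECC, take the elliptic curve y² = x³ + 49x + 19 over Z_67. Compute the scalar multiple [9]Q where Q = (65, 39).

(7, 13)

Repeated addition: build up to 9Q.
2Q: tangent at (65, 39): λ = (3·65² + 49)/(2·39) ≡ 61/11. 11⁻¹ ≡ 61 (mod 67), so λ ≡ 61·61 ≡ 36.
  x = λ² - 65 - 65 = 1296 - 130 ≡ 27; y = λ·(65 - 27) - 39 ≡ 56. → (27, 56)
3Q: (27, 56) + (65, 39). λ = (39 - 56)/(65 - 27) ≡ 50/38 mod 67. 38⁻¹ ≡ 30 (mod 67), so λ ≡ 26.
  x = λ² - 27 - 65 = 676 - 92 ≡ 48; y = λ·(27 - 48) - 56 ≡ 1. → (48, 1)
4Q: (48, 1) + (65, 39). λ = (39 - 1)/(65 - 48) ≡ 38/17 mod 67. 17⁻¹ ≡ 4 (mod 67) since 17·4 = 68 ≡ 1, so λ ≡ 18.
  x = λ² - 48 - 65 = 324 - 113 ≡ 10; y = λ·(48 - 10) - 1 ≡ 13. → (10, 13)
5Q: (10, 13) + (65, 39). λ = (39 - 13)/(65 - 10) ≡ 26/55 mod 67. 55⁻¹ ≡ 39 (mod 67), so λ ≡ 9.
  x = λ² - 10 - 65 = 81 - 75 ≡ 6; y = λ·(10 - 6) - 13 ≡ 23. → (6, 23)
6Q: (6, 23) + (65, 39). λ = (39 - 23)/(65 - 6) ≡ 16/59 mod 67. 59⁻¹ ≡ 25 (mod 67) since 59·25 = 1475 ≡ 1, so λ ≡ 65.
  x = λ² - 6 - 65 = 4225 - 71 ≡ 0; y = λ·(6 - 0) - 23 ≡ 32. → (0, 32)
7Q: (0, 32) + (65, 39). λ = (39 - 32)/(65 - 0) ≡ 7/65 mod 67. 65⁻¹ ≡ 33 (mod 67) since 65·33 = 2145 ≡ 1, so λ ≡ 30.
  x = λ² - 0 - 65 = 900 - 65 ≡ 31; y = λ·(0 - 31) - 32 ≡ 43. → (31, 43)
8Q: (31, 43) + (65, 39). λ = (39 - 43)/(65 - 31) ≡ 63/34 mod 67. 34⁻¹ ≡ 2 (mod 67), so λ ≡ 59.
  x = λ² - 31 - 65 = 3481 - 96 ≡ 35; y = λ·(31 - 35) - 43 ≡ 56. → (35, 56)
9Q: (35, 56) + (65, 39). λ = (39 - 56)/(65 - 35) ≡ 50/30 mod 67. 30⁻¹ ≡ 38 (mod 67), so λ ≡ 24.
  x = λ² - 35 - 65 = 576 - 100 ≡ 7; y = λ·(35 - 7) - 56 ≡ 13. → (7, 13)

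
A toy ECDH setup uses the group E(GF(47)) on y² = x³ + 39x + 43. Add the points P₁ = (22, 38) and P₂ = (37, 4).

(4, 34)

(22, 38) + (37, 4). λ = (4 - 38)/(37 - 22) ≡ 13/15 mod 47. 15⁻¹ ≡ 22 (mod 47), so λ ≡ 4.
  x = λ² - 22 - 37 = 16 - 59 ≡ 4; y = λ·(22 - 4) - 38 ≡ 34. → (4, 34)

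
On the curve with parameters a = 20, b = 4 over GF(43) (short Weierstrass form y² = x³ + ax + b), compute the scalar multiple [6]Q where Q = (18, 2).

(7, 10)

Double-and-add on 6 = (110)₂. Start with Q = (18, 2) for the leading 1-bit.
double: tangent at (18, 2): λ = (3·18² + 20)/(2·2) ≡ 3/4. 4⁻¹ ≡ 11 (mod 43), so λ ≡ 3·11 ≡ 33.
  x = λ² - 18 - 18 = 1089 - 36 ≡ 21; y = λ·(18 - 21) - 2 ≡ 28. → (21, 28)
add Q: (21, 28) + (18, 2). λ = (2 - 28)/(18 - 21) ≡ 17/40 mod 43. 40⁻¹ ≡ 14 (mod 43) since 40·14 = 560 ≡ 1, so λ ≡ 23.
  x = λ² - 21 - 18 = 529 - 39 ≡ 17; y = λ·(21 - 17) - 28 ≡ 21. → (17, 21)
double: tangent at (17, 21): λ = (3·17² + 20)/(2·21) ≡ 27/42. 42⁻¹ ≡ 42 (mod 43) since 42·42 = 1764 ≡ 1, so λ ≡ 27·42 ≡ 16.
  x = λ² - 17 - 17 = 256 - 34 ≡ 7; y = λ·(17 - 7) - 21 ≡ 10. → (7, 10)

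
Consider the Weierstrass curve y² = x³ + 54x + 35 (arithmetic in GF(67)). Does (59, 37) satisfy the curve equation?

yes

y² = 37² ≡ 29; x³ + 54x + 35 = 208600 ≡ 29 (mod 67). 29 = 29.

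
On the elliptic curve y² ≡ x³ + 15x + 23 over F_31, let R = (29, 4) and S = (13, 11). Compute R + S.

(29, 4) + (13, 11). λ = (11 - 4)/(13 - 29) ≡ 7/15 mod 31. 15⁻¹ ≡ 29 (mod 31), so λ ≡ 17.
  x = λ² - 29 - 13 = 289 - 42 ≡ 30; y = λ·(29 - 30) - 4 ≡ 10. → (30, 10)

(30, 10)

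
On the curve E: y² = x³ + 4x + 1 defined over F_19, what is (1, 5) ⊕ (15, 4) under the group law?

(0, 18)

(1, 5) + (15, 4). λ = (4 - 5)/(15 - 1) ≡ 18/14 mod 19. 14⁻¹ ≡ 15 (mod 19) since 14·15 = 210 ≡ 1, so λ ≡ 4.
  x = λ² - 1 - 15 = 16 - 16 ≡ 0; y = λ·(1 - 0) - 5 ≡ 18. → (0, 18)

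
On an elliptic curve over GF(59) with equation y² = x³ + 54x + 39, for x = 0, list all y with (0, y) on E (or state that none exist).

x³ + 54x + 39 = 39 ≡ 39 (mod 59).
39 is a non-residue mod 59; no y exists.

none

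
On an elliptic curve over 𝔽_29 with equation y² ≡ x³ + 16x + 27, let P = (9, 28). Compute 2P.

(12, 27)

tangent at (9, 28): λ = (3·9² + 16)/(2·28) ≡ 27/27. 27⁻¹ ≡ 14 (mod 29) since 27·14 = 378 ≡ 1, so λ ≡ 27·14 ≡ 1.
  x = λ² - 9 - 9 = 1 - 18 ≡ 12; y = λ·(9 - 12) - 28 ≡ 27. → (12, 27)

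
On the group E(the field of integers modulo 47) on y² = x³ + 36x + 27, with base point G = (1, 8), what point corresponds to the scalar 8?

(46, 32)

Double-and-add on 8 = (1000)₂. Start with G = (1, 8) for the leading 1-bit.
double: tangent at (1, 8): λ = (3·1² + 36)/(2·8) ≡ 39/16. 16⁻¹ ≡ 3 (mod 47), so λ ≡ 39·3 ≡ 23.
  x = λ² - 1 - 1 = 529 - 2 ≡ 10; y = λ·(1 - 10) - 8 ≡ 20. → (10, 20)
double: tangent at (10, 20): λ = (3·10² + 36)/(2·20) ≡ 7/40. 40⁻¹ ≡ 20 (mod 47), so λ ≡ 7·20 ≡ 46.
  x = λ² - 10 - 10 = 2116 - 20 ≡ 28; y = λ·(10 - 28) - 20 ≡ 45. → (28, 45)
double: tangent at (28, 45): λ = (3·28² + 36)/(2·45) ≡ 38/43. 43⁻¹ ≡ 35 (mod 47), so λ ≡ 38·35 ≡ 14.
  x = λ² - 28 - 28 = 196 - 56 ≡ 46; y = λ·(28 - 46) - 45 ≡ 32. → (46, 32)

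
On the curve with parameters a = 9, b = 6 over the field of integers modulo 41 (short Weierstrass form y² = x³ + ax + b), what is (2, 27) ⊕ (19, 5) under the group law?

(2, 27) + (19, 5). λ = (5 - 27)/(19 - 2) ≡ 19/17 mod 41. 17⁻¹ ≡ 29 (mod 41), so λ ≡ 18.
  x = λ² - 2 - 19 = 324 - 21 ≡ 16; y = λ·(2 - 16) - 27 ≡ 8. → (16, 8)

(16, 8)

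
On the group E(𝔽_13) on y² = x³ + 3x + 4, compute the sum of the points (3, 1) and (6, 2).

(7, 2)

(3, 1) + (6, 2). λ = (2 - 1)/(6 - 3) ≡ 1/3 mod 13. 3⁻¹ ≡ 9 (mod 13) since 3·9 = 27 ≡ 1, so λ ≡ 9.
  x = λ² - 3 - 6 = 81 - 9 ≡ 7; y = λ·(3 - 7) - 1 ≡ 2. → (7, 2)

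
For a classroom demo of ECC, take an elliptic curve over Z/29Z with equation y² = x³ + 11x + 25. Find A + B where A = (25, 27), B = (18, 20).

(16, 11)

(25, 27) + (18, 20). λ = (20 - 27)/(18 - 25) ≡ 22/22 mod 29. 22⁻¹ ≡ 4 (mod 29), so λ ≡ 1.
  x = λ² - 25 - 18 = 1 - 43 ≡ 16; y = λ·(25 - 16) - 27 ≡ 11. → (16, 11)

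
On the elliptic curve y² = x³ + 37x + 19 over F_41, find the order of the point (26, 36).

2P: tangent at (26, 36): λ = (3·26² + 37)/(2·36) ≡ 15/31. 31⁻¹ ≡ 4 (mod 41), so λ ≡ 15·4 ≡ 19.
  x = λ² - 26 - 26 = 361 - 52 ≡ 22; y = λ·(26 - 22) - 36 ≡ 40. → (22, 40)
3P: (22, 40) + (26, 36). λ = (36 - 40)/(26 - 22) ≡ 37/4 mod 41. 4⁻¹ ≡ 31 (mod 41), so λ ≡ 40.
  x = λ² - 22 - 26 = 1600 - 48 ≡ 35; y = λ·(22 - 35) - 40 ≡ 14. → (35, 14)
4P: (35, 14) + (26, 36). λ = (36 - 14)/(26 - 35) ≡ 22/32 mod 41. 32⁻¹ ≡ 9 (mod 41), so λ ≡ 34.
  x = λ² - 35 - 26 = 1156 - 61 ≡ 29; y = λ·(35 - 29) - 14 ≡ 26. → (29, 26)
5P: (29, 26) + (26, 36). λ = (36 - 26)/(26 - 29) ≡ 10/38 mod 41. 38⁻¹ ≡ 27 (mod 41) since 38·27 = 1026 ≡ 1, so λ ≡ 24.
  x = λ² - 29 - 26 = 576 - 55 ≡ 29; y = λ·(29 - 29) - 26 ≡ 15. → (29, 15)
6P: (29, 15) + (26, 36). λ = (36 - 15)/(26 - 29) ≡ 21/38 mod 41. 38⁻¹ ≡ 27 (mod 41), so λ ≡ 34.
  x = λ² - 29 - 26 = 1156 - 55 ≡ 35; y = λ·(29 - 35) - 15 ≡ 27. → (35, 27)
7P: (35, 27) + (26, 36). λ = (36 - 27)/(26 - 35) ≡ 9/32 mod 41. 32⁻¹ ≡ 9 (mod 41), so λ ≡ 40.
  x = λ² - 35 - 26 = 1600 - 61 ≡ 22; y = λ·(35 - 22) - 27 ≡ 1. → (22, 1)
8P: (22, 1) + (26, 36). λ = (36 - 1)/(26 - 22) ≡ 35/4 mod 41. 4⁻¹ ≡ 31 (mod 41), so λ ≡ 19.
  x = λ² - 22 - 26 = 361 - 48 ≡ 26; y = λ·(22 - 26) - 1 ≡ 5. → (26, 5)
9P: (26, 5) + (26, 36): same x and y₁ ≡ -y₂, so the sum is the point at infinity.
9P = the point at infinity, so the order is 9.

9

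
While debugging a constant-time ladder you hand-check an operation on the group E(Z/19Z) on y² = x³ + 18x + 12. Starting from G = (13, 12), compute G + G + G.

Repeated addition: build up to 3G.
2G: tangent at (13, 12): λ = (3·13² + 18)/(2·12) ≡ 12/5. 5⁻¹ ≡ 4 (mod 19), so λ ≡ 12·4 ≡ 10.
  x = λ² - 13 - 13 = 100 - 26 ≡ 17; y = λ·(13 - 17) - 12 ≡ 5. → (17, 5)
3G: (17, 5) + (13, 12). λ = (12 - 5)/(13 - 17) ≡ 7/15 mod 19. 15⁻¹ ≡ 14 (mod 19) since 15·14 = 210 ≡ 1, so λ ≡ 3.
  x = λ² - 17 - 13 = 9 - 30 ≡ 17; y = λ·(17 - 17) - 5 ≡ 14. → (17, 14)

(17, 14)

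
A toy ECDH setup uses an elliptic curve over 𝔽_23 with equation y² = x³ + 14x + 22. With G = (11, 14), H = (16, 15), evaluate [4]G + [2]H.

(9, 7)

First 4G:
Repeated addition: build up to 4G.
2G: tangent at (11, 14): λ = (3·11² + 14)/(2·14) ≡ 9/5. 5⁻¹ ≡ 14 (mod 23), so λ ≡ 9·14 ≡ 11.
  x = λ² - 11 - 11 = 121 - 22 ≡ 7; y = λ·(11 - 7) - 14 ≡ 7. → (7, 7)
3G: (7, 7) + (11, 14). λ = (14 - 7)/(11 - 7) ≡ 7/4 mod 23. 4⁻¹ ≡ 6 (mod 23), so λ ≡ 19.
  x = λ² - 7 - 11 = 361 - 18 ≡ 21; y = λ·(7 - 21) - 7 ≡ 3. → (21, 3)
4G: (21, 3) + (11, 14). λ = (14 - 3)/(11 - 21) ≡ 11/13 mod 23. 13⁻¹ ≡ 16 (mod 23), so λ ≡ 15.
  x = λ² - 21 - 11 = 225 - 32 ≡ 9; y = λ·(21 - 9) - 3 ≡ 16. → (9, 16)
4G = (9, 16).
Next 2H:
Repeated addition: build up to 2H.
2H: tangent at (16, 15): λ = (3·16² + 14)/(2·15) ≡ 0/7. 7⁻¹ ≡ 10 (mod 23) since 7·10 = 70 ≡ 1, so λ ≡ 0·10 ≡ 0.
  x = λ² - 16 - 16 = 0 - 32 ≡ 14; y = λ·(16 - 14) - 15 ≡ 8. → (14, 8)
2H = (14, 8).
Finally 4G + 2H:
(9, 16) + (14, 8). λ = (8 - 16)/(14 - 9) ≡ 15/5 mod 23. 5⁻¹ ≡ 14 (mod 23), so λ ≡ 3.
  x = λ² - 9 - 14 = 9 - 23 ≡ 9; y = λ·(9 - 9) - 16 ≡ 7. → (9, 7)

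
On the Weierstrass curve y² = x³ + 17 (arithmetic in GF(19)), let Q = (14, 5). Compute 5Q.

(14, 14)

Double-and-add on 5 = (101)₂. Start with Q = (14, 5) for the leading 1-bit.
double: tangent at (14, 5): λ = (3·14² + 0)/(2·5) ≡ 18/10. 10⁻¹ ≡ 2 (mod 19) since 10·2 = 20 ≡ 1, so λ ≡ 18·2 ≡ 17.
  x = λ² - 14 - 14 = 289 - 28 ≡ 14; y = λ·(14 - 14) - 5 ≡ 14. → (14, 14)
double: tangent at (14, 14): λ = (3·14² + 0)/(2·14) ≡ 18/9. 9⁻¹ ≡ 17 (mod 19), so λ ≡ 18·17 ≡ 2.
  x = λ² - 14 - 14 = 4 - 28 ≡ 14; y = λ·(14 - 14) - 14 ≡ 5. → (14, 5)
add Q: tangent at (14, 5): λ = (3·14² + 0)/(2·5) ≡ 18/10. 10⁻¹ ≡ 2 (mod 19) since 10·2 = 20 ≡ 1, so λ ≡ 18·2 ≡ 17.
  x = λ² - 14 - 14 = 289 - 28 ≡ 14; y = λ·(14 - 14) - 5 ≡ 14. → (14, 14)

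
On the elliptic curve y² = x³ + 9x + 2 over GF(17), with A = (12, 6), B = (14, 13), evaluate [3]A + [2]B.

First 3A:
Repeated addition: build up to 3A.
2A: tangent at (12, 6): λ = (3·12² + 9)/(2·6) ≡ 16/12. 12⁻¹ ≡ 10 (mod 17) since 12·10 = 120 ≡ 1, so λ ≡ 16·10 ≡ 7.
  x = λ² - 12 - 12 = 49 - 24 ≡ 8; y = λ·(12 - 8) - 6 ≡ 5. → (8, 5)
3A: (8, 5) + (12, 6). λ = (6 - 5)/(12 - 8) ≡ 1/4 mod 17. 4⁻¹ ≡ 13 (mod 17), so λ ≡ 13.
  x = λ² - 8 - 12 = 169 - 20 ≡ 13; y = λ·(8 - 13) - 5 ≡ 15. → (13, 15)
3A = (13, 15).
Next 2B:
Repeated addition: build up to 2B.
2B: tangent at (14, 13): λ = (3·14² + 9)/(2·13) ≡ 2/9. 9⁻¹ ≡ 2 (mod 17) since 9·2 = 18 ≡ 1, so λ ≡ 2·2 ≡ 4.
  x = λ² - 14 - 14 = 16 - 28 ≡ 5; y = λ·(14 - 5) - 13 ≡ 6. → (5, 6)
2B = (5, 6).
Finally 3A + 2B:
(13, 15) + (5, 6). λ = (6 - 15)/(5 - 13) ≡ 8/9 mod 17. 9⁻¹ ≡ 2 (mod 17), so λ ≡ 16.
  x = λ² - 13 - 5 = 256 - 18 ≡ 0; y = λ·(13 - 0) - 15 ≡ 6. → (0, 6)

(0, 6)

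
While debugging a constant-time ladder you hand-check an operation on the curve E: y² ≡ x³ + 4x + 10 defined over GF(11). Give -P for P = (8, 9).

(8, 2)

-(8, 9) = (8, -9 mod 11) = (8, 2).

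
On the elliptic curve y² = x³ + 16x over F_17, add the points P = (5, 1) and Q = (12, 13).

(13, 12)

(5, 1) + (12, 13). λ = (13 - 1)/(12 - 5) ≡ 12/7 mod 17. 7⁻¹ ≡ 5 (mod 17), so λ ≡ 9.
  x = λ² - 5 - 12 = 81 - 17 ≡ 13; y = λ·(5 - 13) - 1 ≡ 12. → (13, 12)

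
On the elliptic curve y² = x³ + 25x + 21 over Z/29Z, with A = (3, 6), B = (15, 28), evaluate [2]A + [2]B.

First 2A:
Repeated addition: build up to 2A.
2A: tangent at (3, 6): λ = (3·3² + 25)/(2·6) ≡ 23/12. 12⁻¹ ≡ 17 (mod 29), so λ ≡ 23·17 ≡ 14.
  x = λ² - 3 - 3 = 196 - 6 ≡ 16; y = λ·(3 - 16) - 6 ≡ 15. → (16, 15)
2A = (16, 15).
Next 2B:
Repeated addition: build up to 2B.
2B: tangent at (15, 28): λ = (3·15² + 25)/(2·28) ≡ 4/27. 27⁻¹ ≡ 14 (mod 29) since 27·14 = 378 ≡ 1, so λ ≡ 4·14 ≡ 27.
  x = λ² - 15 - 15 = 729 - 30 ≡ 3; y = λ·(15 - 3) - 28 ≡ 6. → (3, 6)
2B = (3, 6).
Finally 2A + 2B:
(16, 15) + (3, 6). λ = (6 - 15)/(3 - 16) ≡ 20/16 mod 29. 16⁻¹ ≡ 20 (mod 29), so λ ≡ 23.
  x = λ² - 16 - 3 = 529 - 19 ≡ 17; y = λ·(16 - 17) - 15 ≡ 20. → (17, 20)

(17, 20)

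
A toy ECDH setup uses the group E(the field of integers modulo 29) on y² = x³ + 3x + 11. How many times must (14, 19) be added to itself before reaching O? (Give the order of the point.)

2P: tangent at (14, 19): λ = (3·14² + 3)/(2·19) ≡ 11/9. 9⁻¹ ≡ 13 (mod 29), so λ ≡ 11·13 ≡ 27.
  x = λ² - 14 - 14 = 729 - 28 ≡ 5; y = λ·(14 - 5) - 19 ≡ 21. → (5, 21)
3P: (5, 21) + (14, 19). λ = (19 - 21)/(14 - 5) ≡ 27/9 mod 29. 9⁻¹ ≡ 13 (mod 29) since 9·13 = 117 ≡ 1, so λ ≡ 3.
  x = λ² - 5 - 14 = 9 - 19 ≡ 19; y = λ·(5 - 19) - 21 ≡ 24. → (19, 24)
4P: (19, 24) + (14, 19). λ = (19 - 24)/(14 - 19) ≡ 24/24 mod 29. 24⁻¹ ≡ 23 (mod 29), so λ ≡ 1.
  x = λ² - 19 - 14 = 1 - 33 ≡ 26; y = λ·(19 - 26) - 24 ≡ 27. → (26, 27)
5P: (26, 27) + (14, 19). λ = (19 - 27)/(14 - 26) ≡ 21/17 mod 29. 17⁻¹ ≡ 12 (mod 29) since 17·12 = 204 ≡ 1, so λ ≡ 20.
  x = λ² - 26 - 14 = 400 - 40 ≡ 12; y = λ·(26 - 12) - 27 ≡ 21. → (12, 21)
6P: (12, 21) + (14, 19). λ = (19 - 21)/(14 - 12) ≡ 27/2 mod 29. 2⁻¹ ≡ 15 (mod 29), so λ ≡ 28.
  x = λ² - 12 - 14 = 784 - 26 ≡ 4; y = λ·(12 - 4) - 21 ≡ 0. → (4, 0)
7P: (4, 0) + (14, 19). λ = (19 - 0)/(14 - 4) ≡ 19/10 mod 29. 10⁻¹ ≡ 3 (mod 29), so λ ≡ 28.
  x = λ² - 4 - 14 = 784 - 18 ≡ 12; y = λ·(4 - 12) - 0 ≡ 8. → (12, 8)
8P: (12, 8) + (14, 19). λ = (19 - 8)/(14 - 12) ≡ 11/2 mod 29. 2⁻¹ ≡ 15 (mod 29) since 2·15 = 30 ≡ 1, so λ ≡ 20.
  x = λ² - 12 - 14 = 400 - 26 ≡ 26; y = λ·(12 - 26) - 8 ≡ 2. → (26, 2)
9P: (26, 2) + (14, 19). λ = (19 - 2)/(14 - 26) ≡ 17/17 mod 29. 17⁻¹ ≡ 12 (mod 29), so λ ≡ 1.
  x = λ² - 26 - 14 = 1 - 40 ≡ 19; y = λ·(26 - 19) - 2 ≡ 5. → (19, 5)
10P: (19, 5) + (14, 19). λ = (19 - 5)/(14 - 19) ≡ 14/24 mod 29. 24⁻¹ ≡ 23 (mod 29), so λ ≡ 3.
  x = λ² - 19 - 14 = 9 - 33 ≡ 5; y = λ·(19 - 5) - 5 ≡ 8. → (5, 8)
11P: (5, 8) + (14, 19). λ = (19 - 8)/(14 - 5) ≡ 11/9 mod 29. 9⁻¹ ≡ 13 (mod 29), so λ ≡ 27.
  x = λ² - 5 - 14 = 729 - 19 ≡ 14; y = λ·(5 - 14) - 8 ≡ 10. → (14, 10)
12P: (14, 10) + (14, 19): same x and y₁ ≡ -y₂, so the sum is O.
12P = O, so the order is 12.

12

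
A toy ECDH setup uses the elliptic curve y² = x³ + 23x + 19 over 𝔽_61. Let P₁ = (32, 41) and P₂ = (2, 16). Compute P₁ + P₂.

(32, 41) + (2, 16). λ = (16 - 41)/(2 - 32) ≡ 36/31 mod 61. 31⁻¹ ≡ 2 (mod 61), so λ ≡ 11.
  x = λ² - 32 - 2 = 121 - 34 ≡ 26; y = λ·(32 - 26) - 41 ≡ 25. → (26, 25)

(26, 25)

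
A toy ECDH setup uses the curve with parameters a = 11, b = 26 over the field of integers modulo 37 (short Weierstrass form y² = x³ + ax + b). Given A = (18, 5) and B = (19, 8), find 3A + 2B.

First 3A:
Repeated addition: build up to 3A.
2A: tangent at (18, 5): λ = (3·18² + 11)/(2·5) ≡ 21/10. 10⁻¹ ≡ 26 (mod 37), so λ ≡ 21·26 ≡ 28.
  x = λ² - 18 - 18 = 784 - 36 ≡ 8; y = λ·(18 - 8) - 5 ≡ 16. → (8, 16)
3A: (8, 16) + (18, 5). λ = (5 - 16)/(18 - 8) ≡ 26/10 mod 37. 10⁻¹ ≡ 26 (mod 37) since 10·26 = 260 ≡ 1, so λ ≡ 10.
  x = λ² - 8 - 18 = 100 - 26 ≡ 0; y = λ·(8 - 0) - 16 ≡ 27. → (0, 27)
3A = (0, 27).
Next 2B:
Repeated addition: build up to 2B.
2B: tangent at (19, 8): λ = (3·19² + 11)/(2·8) ≡ 21/16. 16⁻¹ ≡ 7 (mod 37) since 16·7 = 112 ≡ 1, so λ ≡ 21·7 ≡ 36.
  x = λ² - 19 - 19 = 1296 - 38 ≡ 0; y = λ·(19 - 0) - 8 ≡ 10. → (0, 10)
2B = (0, 10).
Finally 3A + 2B:
(0, 27) + (0, 10): same x and y₁ ≡ -y₂, so the sum is O.

O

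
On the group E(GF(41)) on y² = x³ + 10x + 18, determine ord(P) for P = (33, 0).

2P: (33, 0) + (33, 0): same x and y₁ ≡ -y₂, so the sum is ∞.
2P = ∞, so the order is 2.

2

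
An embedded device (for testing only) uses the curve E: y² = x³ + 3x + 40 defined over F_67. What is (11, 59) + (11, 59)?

(4, 7)

tangent at (11, 59): λ = (3·11² + 3)/(2·59) ≡ 31/51. 51⁻¹ ≡ 46 (mod 67) since 51·46 = 2346 ≡ 1, so λ ≡ 31·46 ≡ 19.
  x = λ² - 11 - 11 = 361 - 22 ≡ 4; y = λ·(11 - 4) - 59 ≡ 7. → (4, 7)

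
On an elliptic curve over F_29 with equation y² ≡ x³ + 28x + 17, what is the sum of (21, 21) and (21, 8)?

The two points share x = 21 and their y-coordinates satisfy 21 + 8 ≡ 0 (mod 29), so they are inverses. Their sum is ∞.

O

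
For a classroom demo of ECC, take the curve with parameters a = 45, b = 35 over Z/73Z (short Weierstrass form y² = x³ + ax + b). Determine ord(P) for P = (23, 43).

5

2P: tangent at (23, 43): λ = (3·23² + 45)/(2·43) ≡ 26/13. 13⁻¹ ≡ 45 (mod 73) since 13·45 = 585 ≡ 1, so λ ≡ 26·45 ≡ 2.
  x = λ² - 23 - 23 = 4 - 46 ≡ 31; y = λ·(23 - 31) - 43 ≡ 14. → (31, 14)
3P: (31, 14) + (23, 43). λ = (43 - 14)/(23 - 31) ≡ 29/65 mod 73. 65⁻¹ ≡ 9 (mod 73) since 65·9 = 585 ≡ 1, so λ ≡ 42.
  x = λ² - 31 - 23 = 1764 - 54 ≡ 31; y = λ·(31 - 31) - 14 ≡ 59. → (31, 59)
4P: (31, 59) + (23, 43). λ = (43 - 59)/(23 - 31) ≡ 57/65 mod 73. 65⁻¹ ≡ 9 (mod 73) since 65·9 = 585 ≡ 1, so λ ≡ 2.
  x = λ² - 31 - 23 = 4 - 54 ≡ 23; y = λ·(31 - 23) - 59 ≡ 30. → (23, 30)
5P: (23, 30) + (23, 43): same x and y₁ ≡ -y₂, so the sum is O.
5P = O, so the order is 5.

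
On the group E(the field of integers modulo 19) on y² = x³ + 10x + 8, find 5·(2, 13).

Write G = (2, 13).
Repeated addition: build up to 5G.
2G: tangent at (2, 13): λ = (3·2² + 10)/(2·13) ≡ 3/7. 7⁻¹ ≡ 11 (mod 19), so λ ≡ 3·11 ≡ 14.
  x = λ² - 2 - 2 = 196 - 4 ≡ 2; y = λ·(2 - 2) - 13 ≡ 6. → (2, 6)
3G: (2, 6) + (2, 13): same x and y₁ ≡ -y₂, so the sum is O.
4G: O + (2, 13) = (2, 13) (identity).
5G: tangent at (2, 13): λ = (3·2² + 10)/(2·13) ≡ 3/7. 7⁻¹ ≡ 11 (mod 19), so λ ≡ 3·11 ≡ 14.
  x = λ² - 2 - 2 = 196 - 4 ≡ 2; y = λ·(2 - 2) - 13 ≡ 6. → (2, 6)

(2, 6)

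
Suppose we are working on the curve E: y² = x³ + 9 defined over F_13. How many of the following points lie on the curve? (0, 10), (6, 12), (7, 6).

1

(0, 10): 10² ≡ 9, rhs ≡ 9 → on.
(6, 12): 12² ≡ 1, rhs ≡ 4 → off.
(7, 6): 6² ≡ 10, rhs ≡ 1 → off.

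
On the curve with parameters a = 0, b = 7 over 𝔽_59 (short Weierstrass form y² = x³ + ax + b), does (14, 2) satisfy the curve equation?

y² = 2² ≡ 4; x³ + 0x + 7 = 2751 ≡ 37 (mod 59). 4 ≠ 37.

no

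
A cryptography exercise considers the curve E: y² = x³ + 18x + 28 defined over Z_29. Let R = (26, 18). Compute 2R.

tangent at (26, 18): λ = (3·26² + 18)/(2·18) ≡ 16/7. 7⁻¹ ≡ 25 (mod 29), so λ ≡ 16·25 ≡ 23.
  x = λ² - 26 - 26 = 529 - 52 ≡ 13; y = λ·(26 - 13) - 18 ≡ 20. → (13, 20)

(13, 20)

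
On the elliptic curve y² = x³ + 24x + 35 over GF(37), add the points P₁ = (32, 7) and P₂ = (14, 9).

(7, 19)

(32, 7) + (14, 9). λ = (9 - 7)/(14 - 32) ≡ 2/19 mod 37. 19⁻¹ ≡ 2 (mod 37), so λ ≡ 4.
  x = λ² - 32 - 14 = 16 - 46 ≡ 7; y = λ·(32 - 7) - 7 ≡ 19. → (7, 19)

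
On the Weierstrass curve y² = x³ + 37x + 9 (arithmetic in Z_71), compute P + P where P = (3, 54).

(0, 3)

tangent at (3, 54): λ = (3·3² + 37)/(2·54) ≡ 64/37. 37⁻¹ ≡ 48 (mod 71), so λ ≡ 64·48 ≡ 19.
  x = λ² - 3 - 3 = 361 - 6 ≡ 0; y = λ·(3 - 0) - 54 ≡ 3. → (0, 3)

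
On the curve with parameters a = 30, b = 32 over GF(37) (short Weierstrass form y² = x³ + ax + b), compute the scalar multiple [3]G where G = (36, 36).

Repeated addition: build up to 3G.
2G: tangent at (36, 36): λ = (3·36² + 30)/(2·36) ≡ 33/35. 35⁻¹ ≡ 18 (mod 37) since 35·18 = 630 ≡ 1, so λ ≡ 33·18 ≡ 2.
  x = λ² - 36 - 36 = 4 - 72 ≡ 6; y = λ·(36 - 6) - 36 ≡ 24. → (6, 24)
3G: (6, 24) + (36, 36). λ = (36 - 24)/(36 - 6) ≡ 12/30 mod 37. 30⁻¹ ≡ 21 (mod 37), so λ ≡ 30.
  x = λ² - 6 - 36 = 900 - 42 ≡ 7; y = λ·(6 - 7) - 24 ≡ 20. → (7, 20)

(7, 20)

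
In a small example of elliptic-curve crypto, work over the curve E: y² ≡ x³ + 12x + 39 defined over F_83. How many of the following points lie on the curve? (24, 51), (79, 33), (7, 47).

(24, 51): 51² ≡ 28, rhs ≡ 41 → off.
(79, 33): 33² ≡ 10, rhs ≡ 10 → on.
(7, 47): 47² ≡ 51, rhs ≡ 51 → on.

2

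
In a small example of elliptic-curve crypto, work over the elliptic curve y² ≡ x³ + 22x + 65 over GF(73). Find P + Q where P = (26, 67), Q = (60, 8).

(68, 66)

(26, 67) + (60, 8). λ = (8 - 67)/(60 - 26) ≡ 14/34 mod 73. 34⁻¹ ≡ 58 (mod 73), so λ ≡ 9.
  x = λ² - 26 - 60 = 81 - 86 ≡ 68; y = λ·(26 - 68) - 67 ≡ 66. → (68, 66)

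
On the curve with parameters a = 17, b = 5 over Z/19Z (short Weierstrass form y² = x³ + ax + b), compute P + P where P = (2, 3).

(3, 8)

tangent at (2, 3): λ = (3·2² + 17)/(2·3) ≡ 10/6. 6⁻¹ ≡ 16 (mod 19) since 6·16 = 96 ≡ 1, so λ ≡ 10·16 ≡ 8.
  x = λ² - 2 - 2 = 64 - 4 ≡ 3; y = λ·(2 - 3) - 3 ≡ 8. → (3, 8)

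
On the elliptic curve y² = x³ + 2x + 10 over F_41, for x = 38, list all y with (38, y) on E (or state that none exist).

x³ + 2x + 10 = 54958 ≡ 18 (mod 41).
Square roots of 18 mod 41: 10 and 31 (since 10² = 100 ≡ 18).

10, 31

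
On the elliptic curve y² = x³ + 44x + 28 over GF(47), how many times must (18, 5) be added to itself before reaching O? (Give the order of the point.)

3

2P: tangent at (18, 5): λ = (3·18² + 44)/(2·5) ≡ 29/10. 10⁻¹ ≡ 33 (mod 47), so λ ≡ 29·33 ≡ 17.
  x = λ² - 18 - 18 = 289 - 36 ≡ 18; y = λ·(18 - 18) - 5 ≡ 42. → (18, 42)
3P: (18, 42) + (18, 5): same x and y₁ ≡ -y₂, so the sum is O.
3P = O, so the order is 3.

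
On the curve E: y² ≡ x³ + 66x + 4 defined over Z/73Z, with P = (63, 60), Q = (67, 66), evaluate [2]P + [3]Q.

First 2P:
Repeated addition: build up to 2P.
2P: tangent at (63, 60): λ = (3·63² + 66)/(2·60) ≡ 1/47. 47⁻¹ ≡ 14 (mod 73), so λ ≡ 1·14 ≡ 14.
  x = λ² - 63 - 63 = 196 - 126 ≡ 70; y = λ·(63 - 70) - 60 ≡ 61. → (70, 61)
2P = (70, 61).
Next 3Q:
Repeated addition: build up to 3Q.
2Q: tangent at (67, 66): λ = (3·67² + 66)/(2·66) ≡ 28/59. 59⁻¹ ≡ 26 (mod 73) since 59·26 = 1534 ≡ 1, so λ ≡ 28·26 ≡ 71.
  x = λ² - 67 - 67 = 5041 - 134 ≡ 16; y = λ·(67 - 16) - 66 ≡ 51. → (16, 51)
3Q: (16, 51) + (67, 66). λ = (66 - 51)/(67 - 16) ≡ 15/51 mod 73. 51⁻¹ ≡ 63 (mod 73), so λ ≡ 69.
  x = λ² - 16 - 67 = 4761 - 83 ≡ 6; y = λ·(16 - 6) - 51 ≡ 55. → (6, 55)
3Q = (6, 55).
Finally 2P + 3Q:
(70, 61) + (6, 55). λ = (55 - 61)/(6 - 70) ≡ 67/9 mod 73. 9⁻¹ ≡ 65 (mod 73), so λ ≡ 48.
  x = λ² - 70 - 6 = 2304 - 76 ≡ 38; y = λ·(70 - 38) - 61 ≡ 15. → (38, 15)

(38, 15)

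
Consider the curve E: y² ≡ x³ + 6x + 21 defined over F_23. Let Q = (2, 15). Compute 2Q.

(12, 2)

tangent at (2, 15): λ = (3·2² + 6)/(2·15) ≡ 18/7. 7⁻¹ ≡ 10 (mod 23), so λ ≡ 18·10 ≡ 19.
  x = λ² - 2 - 2 = 361 - 4 ≡ 12; y = λ·(2 - 12) - 15 ≡ 2. → (12, 2)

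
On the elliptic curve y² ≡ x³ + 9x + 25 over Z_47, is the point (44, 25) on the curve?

y² = 25² ≡ 14; x³ + 9x + 25 = 85605 ≡ 18 (mod 47). 14 ≠ 18.

no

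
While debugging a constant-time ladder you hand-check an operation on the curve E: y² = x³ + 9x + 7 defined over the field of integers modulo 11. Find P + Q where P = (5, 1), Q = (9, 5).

(5, 1) + (9, 5). λ = (5 - 1)/(9 - 5) ≡ 4/4 mod 11. 4⁻¹ ≡ 3 (mod 11) since 4·3 = 12 ≡ 1, so λ ≡ 1.
  x = λ² - 5 - 9 = 1 - 14 ≡ 9; y = λ·(5 - 9) - 1 ≡ 6. → (9, 6)

(9, 6)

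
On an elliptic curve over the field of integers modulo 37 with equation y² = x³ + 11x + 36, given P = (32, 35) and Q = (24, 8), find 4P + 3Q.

(14, 23)

First 4P:
Repeated addition: build up to 4P.
2P: tangent at (32, 35): λ = (3·32² + 11)/(2·35) ≡ 12/33. 33⁻¹ ≡ 9 (mod 37), so λ ≡ 12·9 ≡ 34.
  x = λ² - 32 - 32 = 1156 - 64 ≡ 19; y = λ·(32 - 19) - 35 ≡ 0. → (19, 0)
3P: (19, 0) + (32, 35). λ = (35 - 0)/(32 - 19) ≡ 35/13 mod 37. 13⁻¹ ≡ 20 (mod 37) since 13·20 = 260 ≡ 1, so λ ≡ 34.
  x = λ² - 19 - 32 = 1156 - 51 ≡ 32; y = λ·(19 - 32) - 0 ≡ 2. → (32, 2)
4P: (32, 2) + (32, 35): same x and y₁ ≡ -y₂, so the sum is O.
4P = O.
Next 3Q:
Repeated addition: build up to 3Q.
2Q: tangent at (24, 8): λ = (3·24² + 11)/(2·8) ≡ 0/16. 16⁻¹ ≡ 7 (mod 37) since 16·7 = 112 ≡ 1, so λ ≡ 0·7 ≡ 0.
  x = λ² - 24 - 24 = 0 - 48 ≡ 26; y = λ·(24 - 26) - 8 ≡ 29. → (26, 29)
3Q: (26, 29) + (24, 8). λ = (8 - 29)/(24 - 26) ≡ 16/35 mod 37. 35⁻¹ ≡ 18 (mod 37), so λ ≡ 29.
  x = λ² - 26 - 24 = 841 - 50 ≡ 14; y = λ·(26 - 14) - 29 ≡ 23. → (14, 23)
3Q = (14, 23).
Finally 4P + 3Q:
O + (14, 23) = (14, 23) (identity).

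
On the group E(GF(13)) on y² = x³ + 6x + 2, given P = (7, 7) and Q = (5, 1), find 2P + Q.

(10, 3)

First 2P:
Repeated addition: build up to 2P.
2P: tangent at (7, 7): λ = (3·7² + 6)/(2·7) ≡ 10/1. 1⁻¹ ≡ 1 (mod 13) since 1·1 = 1 ≡ 1, so λ ≡ 10·1 ≡ 10.
  x = λ² - 7 - 7 = 100 - 14 ≡ 8; y = λ·(7 - 8) - 7 ≡ 9. → (8, 9)
2P = (8, 9).
Finally 2P + Q:
(8, 9) + (5, 1). λ = (1 - 9)/(5 - 8) ≡ 5/10 mod 13. 10⁻¹ ≡ 4 (mod 13), so λ ≡ 7.
  x = λ² - 8 - 5 = 49 - 13 ≡ 10; y = λ·(8 - 10) - 9 ≡ 3. → (10, 3)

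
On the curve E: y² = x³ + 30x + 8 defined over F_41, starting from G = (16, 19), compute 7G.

(22, 0)

Repeated addition: build up to 7G.
2G: tangent at (16, 19): λ = (3·16² + 30)/(2·19) ≡ 19/38. 38⁻¹ ≡ 27 (mod 41) since 38·27 = 1026 ≡ 1, so λ ≡ 19·27 ≡ 21.
  x = λ² - 16 - 16 = 441 - 32 ≡ 40; y = λ·(16 - 40) - 19 ≡ 10. → (40, 10)
3G: (40, 10) + (16, 19). λ = (19 - 10)/(16 - 40) ≡ 9/17 mod 41. 17⁻¹ ≡ 29 (mod 41) since 17·29 = 493 ≡ 1, so λ ≡ 15.
  x = λ² - 40 - 16 = 225 - 56 ≡ 5; y = λ·(40 - 5) - 10 ≡ 23. → (5, 23)
4G: (5, 23) + (16, 19). λ = (19 - 23)/(16 - 5) ≡ 37/11 mod 41. 11⁻¹ ≡ 15 (mod 41) since 11·15 = 165 ≡ 1, so λ ≡ 22.
  x = λ² - 5 - 16 = 484 - 21 ≡ 12; y = λ·(5 - 12) - 23 ≡ 28. → (12, 28)
5G: (12, 28) + (16, 19). λ = (19 - 28)/(16 - 12) ≡ 32/4 mod 41. 4⁻¹ ≡ 31 (mod 41) since 4·31 = 124 ≡ 1, so λ ≡ 8.
  x = λ² - 12 - 16 = 64 - 28 ≡ 36; y = λ·(12 - 36) - 28 ≡ 26. → (36, 26)
6G: (36, 26) + (16, 19). λ = (19 - 26)/(16 - 36) ≡ 34/21 mod 41. 21⁻¹ ≡ 2 (mod 41), so λ ≡ 27.
  x = λ² - 36 - 16 = 729 - 52 ≡ 21; y = λ·(36 - 21) - 26 ≡ 10. → (21, 10)
7G: (21, 10) + (16, 19). λ = (19 - 10)/(16 - 21) ≡ 9/36 mod 41. 36⁻¹ ≡ 8 (mod 41), so λ ≡ 31.
  x = λ² - 21 - 16 = 961 - 37 ≡ 22; y = λ·(21 - 22) - 10 ≡ 0. → (22, 0)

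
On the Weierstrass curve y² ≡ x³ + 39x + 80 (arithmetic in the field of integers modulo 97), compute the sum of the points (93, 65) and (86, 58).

(16, 12)

(93, 65) + (86, 58). λ = (58 - 65)/(86 - 93) ≡ 90/90 mod 97. 90⁻¹ ≡ 83 (mod 97), so λ ≡ 1.
  x = λ² - 93 - 86 = 1 - 179 ≡ 16; y = λ·(93 - 16) - 65 ≡ 12. → (16, 12)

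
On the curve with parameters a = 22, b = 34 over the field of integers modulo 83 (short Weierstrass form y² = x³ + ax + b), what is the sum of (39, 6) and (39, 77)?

The two points share x = 39 and their y-coordinates satisfy 6 + 77 ≡ 0 (mod 83), so they are inverses. Their sum is ∞.

O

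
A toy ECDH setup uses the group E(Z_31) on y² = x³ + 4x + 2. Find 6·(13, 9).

Write P = (13, 9).
Double-and-add on 6 = (110)₂. Start with P = (13, 9) for the leading 1-bit.
double: tangent at (13, 9): λ = (3·13² + 4)/(2·9) ≡ 15/18. 18⁻¹ ≡ 19 (mod 31), so λ ≡ 15·19 ≡ 6.
  x = λ² - 13 - 13 = 36 - 26 ≡ 10; y = λ·(13 - 10) - 9 ≡ 9. → (10, 9)
add P: (10, 9) + (13, 9). λ = (9 - 9)/(13 - 10) ≡ 0/3 mod 31. 3⁻¹ ≡ 21 (mod 31), so λ ≡ 0.
  x = λ² - 10 - 13 = 0 - 23 ≡ 8; y = λ·(10 - 8) - 9 ≡ 22. → (8, 22)
double: tangent at (8, 22): λ = (3·8² + 4)/(2·22) ≡ 10/13. 13⁻¹ ≡ 12 (mod 31) since 13·12 = 156 ≡ 1, so λ ≡ 10·12 ≡ 27.
  x = λ² - 8 - 8 = 729 - 16 ≡ 0; y = λ·(8 - 0) - 22 ≡ 8. → (0, 8)

(0, 8)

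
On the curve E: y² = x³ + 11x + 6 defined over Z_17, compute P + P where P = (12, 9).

tangent at (12, 9): λ = (3·12² + 11)/(2·9) ≡ 1/1. 1⁻¹ ≡ 1 (mod 17) since 1·1 = 1 ≡ 1, so λ ≡ 1·1 ≡ 1.
  x = λ² - 12 - 12 = 1 - 24 ≡ 11; y = λ·(12 - 11) - 9 ≡ 9. → (11, 9)

(11, 9)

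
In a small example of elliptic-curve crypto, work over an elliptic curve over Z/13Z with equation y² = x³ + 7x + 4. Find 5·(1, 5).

(1, 8)

Write P = (1, 5).
Double-and-add on 5 = (101)₂. Start with P = (1, 5) for the leading 1-bit.
double: tangent at (1, 5): λ = (3·1² + 7)/(2·5) ≡ 10/10. 10⁻¹ ≡ 4 (mod 13), so λ ≡ 10·4 ≡ 1.
  x = λ² - 1 - 1 = 1 - 2 ≡ 12; y = λ·(1 - 12) - 5 ≡ 10. → (12, 10)
double: tangent at (12, 10): λ = (3·12² + 7)/(2·10) ≡ 10/7. 7⁻¹ ≡ 2 (mod 13), so λ ≡ 10·2 ≡ 7.
  x = λ² - 12 - 12 = 49 - 24 ≡ 12; y = λ·(12 - 12) - 10 ≡ 3. → (12, 3)
add P: (12, 3) + (1, 5). λ = (5 - 3)/(1 - 12) ≡ 2/2 mod 13. 2⁻¹ ≡ 7 (mod 13), so λ ≡ 1.
  x = λ² - 12 - 1 = 1 - 13 ≡ 1; y = λ·(12 - 1) - 3 ≡ 8. → (1, 8)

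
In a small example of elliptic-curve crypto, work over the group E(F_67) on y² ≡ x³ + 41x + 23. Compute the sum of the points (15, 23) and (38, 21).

(15, 23) + (38, 21). λ = (21 - 23)/(38 - 15) ≡ 65/23 mod 67. 23⁻¹ ≡ 35 (mod 67), so λ ≡ 64.
  x = λ² - 15 - 38 = 4096 - 53 ≡ 23; y = λ·(15 - 23) - 23 ≡ 1. → (23, 1)

(23, 1)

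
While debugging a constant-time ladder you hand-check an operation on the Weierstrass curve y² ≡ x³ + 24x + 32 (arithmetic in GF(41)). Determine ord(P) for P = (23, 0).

2P: (23, 0) + (23, 0): same x and y₁ ≡ -y₂, so the sum is 𝒪.
2P = 𝒪, so the order is 2.

2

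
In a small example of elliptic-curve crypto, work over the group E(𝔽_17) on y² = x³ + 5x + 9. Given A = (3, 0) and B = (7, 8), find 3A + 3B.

First 3A:
Repeated addition: build up to 3A.
2A: (3, 0) + (3, 0): same x and y₁ ≡ -y₂, so the sum is 𝒪.
3A: 𝒪 + (3, 0) = (3, 0) (identity).
3A = (3, 0).
Next 3B:
Repeated addition: build up to 3B.
2B: tangent at (7, 8): λ = (3·7² + 5)/(2·8) ≡ 16/16. 16⁻¹ ≡ 16 (mod 17), so λ ≡ 16·16 ≡ 1.
  x = λ² - 7 - 7 = 1 - 14 ≡ 4; y = λ·(7 - 4) - 8 ≡ 12. → (4, 12)
3B: (4, 12) + (7, 8). λ = (8 - 12)/(7 - 4) ≡ 13/3 mod 17. 3⁻¹ ≡ 6 (mod 17), so λ ≡ 10.
  x = λ² - 4 - 7 = 100 - 11 ≡ 4; y = λ·(4 - 4) - 12 ≡ 5. → (4, 5)
3B = (4, 5).
Finally 3A + 3B:
(3, 0) + (4, 5). λ = (5 - 0)/(4 - 3) ≡ 5/1 mod 17. 1⁻¹ ≡ 1 (mod 17) since 1·1 = 1 ≡ 1, so λ ≡ 5.
  x = λ² - 3 - 4 = 25 - 7 ≡ 1; y = λ·(3 - 1) - 0 ≡ 10. → (1, 10)

(1, 10)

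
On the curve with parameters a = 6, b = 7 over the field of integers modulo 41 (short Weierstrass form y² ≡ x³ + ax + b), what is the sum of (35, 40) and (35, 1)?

O

The two points share x = 35 and their y-coordinates satisfy 40 + 1 ≡ 0 (mod 41), so they are inverses. Their sum is 𝒪.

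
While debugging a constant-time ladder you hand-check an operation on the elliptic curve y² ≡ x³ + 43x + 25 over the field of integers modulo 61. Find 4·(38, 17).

(35, 27)

Write Q = (38, 17).
Repeated addition: build up to 4Q.
2Q: tangent at (38, 17): λ = (3·38² + 43)/(2·17) ≡ 44/34. 34⁻¹ ≡ 9 (mod 61), so λ ≡ 44·9 ≡ 30.
  x = λ² - 38 - 38 = 900 - 76 ≡ 31; y = λ·(38 - 31) - 17 ≡ 10. → (31, 10)
3Q: (31, 10) + (38, 17). λ = (17 - 10)/(38 - 31) ≡ 7/7 mod 61. 7⁻¹ ≡ 35 (mod 61), so λ ≡ 1.
  x = λ² - 31 - 38 = 1 - 69 ≡ 54; y = λ·(31 - 54) - 10 ≡ 28. → (54, 28)
4Q: (54, 28) + (38, 17). λ = (17 - 28)/(38 - 54) ≡ 50/45 mod 61. 45⁻¹ ≡ 19 (mod 61) since 45·19 = 855 ≡ 1, so λ ≡ 35.
  x = λ² - 54 - 38 = 1225 - 92 ≡ 35; y = λ·(54 - 35) - 28 ≡ 27. → (35, 27)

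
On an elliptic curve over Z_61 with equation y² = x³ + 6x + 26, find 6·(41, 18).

Write P = (41, 18).
Double-and-add on 6 = (110)₂. Start with P = (41, 18) for the leading 1-bit.
double: tangent at (41, 18): λ = (3·41² + 6)/(2·18) ≡ 47/36. 36⁻¹ ≡ 39 (mod 61), so λ ≡ 47·39 ≡ 3.
  x = λ² - 41 - 41 = 9 - 82 ≡ 49; y = λ·(41 - 49) - 18 ≡ 19. → (49, 19)
add P: (49, 19) + (41, 18). λ = (18 - 19)/(41 - 49) ≡ 60/53 mod 61. 53⁻¹ ≡ 38 (mod 61), so λ ≡ 23.
  x = λ² - 49 - 41 = 529 - 90 ≡ 12; y = λ·(49 - 12) - 19 ≡ 39. → (12, 39)
double: tangent at (12, 39): λ = (3·12² + 6)/(2·39) ≡ 11/17. 17⁻¹ ≡ 18 (mod 61), so λ ≡ 11·18 ≡ 15.
  x = λ² - 12 - 12 = 225 - 24 ≡ 18; y = λ·(12 - 18) - 39 ≡ 54. → (18, 54)

(18, 54)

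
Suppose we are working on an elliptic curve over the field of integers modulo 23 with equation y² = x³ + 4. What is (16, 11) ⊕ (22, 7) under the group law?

(16, 11) + (22, 7). λ = (7 - 11)/(22 - 16) ≡ 19/6 mod 23. 6⁻¹ ≡ 4 (mod 23), so λ ≡ 7.
  x = λ² - 16 - 22 = 49 - 38 ≡ 11; y = λ·(16 - 11) - 11 ≡ 1. → (11, 1)

(11, 1)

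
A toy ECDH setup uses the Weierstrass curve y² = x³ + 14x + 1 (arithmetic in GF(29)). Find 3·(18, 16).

(24, 3)

Write P = (18, 16).
Repeated addition: build up to 3P.
2P: tangent at (18, 16): λ = (3·18² + 14)/(2·16) ≡ 0/3. 3⁻¹ ≡ 10 (mod 29) since 3·10 = 30 ≡ 1, so λ ≡ 0·10 ≡ 0.
  x = λ² - 18 - 18 = 0 - 36 ≡ 22; y = λ·(18 - 22) - 16 ≡ 13. → (22, 13)
3P: (22, 13) + (18, 16). λ = (16 - 13)/(18 - 22) ≡ 3/25 mod 29. 25⁻¹ ≡ 7 (mod 29), so λ ≡ 21.
  x = λ² - 22 - 18 = 441 - 40 ≡ 24; y = λ·(22 - 24) - 13 ≡ 3. → (24, 3)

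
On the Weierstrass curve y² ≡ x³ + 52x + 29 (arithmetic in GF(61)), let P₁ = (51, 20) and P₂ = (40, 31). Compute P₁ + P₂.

(51, 20) + (40, 31). λ = (31 - 20)/(40 - 51) ≡ 11/50 mod 61. 50⁻¹ ≡ 11 (mod 61), so λ ≡ 60.
  x = λ² - 51 - 40 = 3600 - 91 ≡ 32; y = λ·(51 - 32) - 20 ≡ 22. → (32, 22)

(32, 22)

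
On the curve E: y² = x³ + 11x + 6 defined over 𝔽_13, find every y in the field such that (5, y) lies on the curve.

2, 11

x³ + 11x + 6 = 186 ≡ 4 (mod 13).
Square roots of 4 mod 13: 2 and 11 (since 2² = 4 ≡ 4).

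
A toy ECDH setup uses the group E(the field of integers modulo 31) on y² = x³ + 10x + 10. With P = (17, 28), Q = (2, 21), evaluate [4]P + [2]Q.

(18, 15)

First 4P:
Double-and-add on 4 = (100)₂. Start with P = (17, 28) for the leading 1-bit.
double: tangent at (17, 28): λ = (3·17² + 10)/(2·28) ≡ 9/25. 25⁻¹ ≡ 5 (mod 31), so λ ≡ 9·5 ≡ 14.
  x = λ² - 17 - 17 = 196 - 34 ≡ 7; y = λ·(17 - 7) - 28 ≡ 19. → (7, 19)
double: tangent at (7, 19): λ = (3·7² + 10)/(2·19) ≡ 2/7. 7⁻¹ ≡ 9 (mod 31), so λ ≡ 2·9 ≡ 18.
  x = λ² - 7 - 7 = 324 - 14 ≡ 0; y = λ·(7 - 0) - 19 ≡ 14. → (0, 14)
4P = (0, 14).
Next 2Q:
Repeated addition: build up to 2Q.
2Q: tangent at (2, 21): λ = (3·2² + 10)/(2·21) ≡ 22/11. 11⁻¹ ≡ 17 (mod 31), so λ ≡ 22·17 ≡ 2.
  x = λ² - 2 - 2 = 4 - 4 ≡ 0; y = λ·(2 - 0) - 21 ≡ 14. → (0, 14)
2Q = (0, 14).
Finally 4P + 2Q:
tangent at (0, 14): λ = (3·0² + 10)/(2·14) ≡ 10/28. 28⁻¹ ≡ 10 (mod 31), so λ ≡ 10·10 ≡ 7.
  x = λ² - 0 - 0 = 49 - 0 ≡ 18; y = λ·(0 - 18) - 14 ≡ 15. → (18, 15)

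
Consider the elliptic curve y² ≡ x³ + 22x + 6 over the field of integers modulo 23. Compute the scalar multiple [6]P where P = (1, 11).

(0, 11)

Double-and-add on 6 = (110)₂. Start with P = (1, 11) for the leading 1-bit.
double: tangent at (1, 11): λ = (3·1² + 22)/(2·11) ≡ 2/22. 22⁻¹ ≡ 22 (mod 23), so λ ≡ 2·22 ≡ 21.
  x = λ² - 1 - 1 = 441 - 2 ≡ 2; y = λ·(1 - 2) - 11 ≡ 14. → (2, 14)
add P: (2, 14) + (1, 11). λ = (11 - 14)/(1 - 2) ≡ 20/22 mod 23. 22⁻¹ ≡ 22 (mod 23) since 22·22 = 484 ≡ 1, so λ ≡ 3.
  x = λ² - 2 - 1 = 9 - 3 ≡ 6; y = λ·(2 - 6) - 14 ≡ 20. → (6, 20)
double: tangent at (6, 20): λ = (3·6² + 22)/(2·20) ≡ 15/17. 17⁻¹ ≡ 19 (mod 23), so λ ≡ 15·19 ≡ 9.
  x = λ² - 6 - 6 = 81 - 12 ≡ 0; y = λ·(6 - 0) - 20 ≡ 11. → (0, 11)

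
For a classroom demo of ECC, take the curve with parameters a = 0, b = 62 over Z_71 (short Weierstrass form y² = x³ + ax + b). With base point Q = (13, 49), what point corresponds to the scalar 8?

Double-and-add on 8 = (1000)₂. Start with Q = (13, 49) for the leading 1-bit.
double: tangent at (13, 49): λ = (3·13² + 0)/(2·49) ≡ 10/27. 27⁻¹ ≡ 50 (mod 71) since 27·50 = 1350 ≡ 1, so λ ≡ 10·50 ≡ 3.
  x = λ² - 13 - 13 = 9 - 26 ≡ 54; y = λ·(13 - 54) - 49 ≡ 41. → (54, 41)
double: tangent at (54, 41): λ = (3·54² + 0)/(2·41) ≡ 15/11. 11⁻¹ ≡ 13 (mod 71) since 11·13 = 143 ≡ 1, so λ ≡ 15·13 ≡ 53.
  x = λ² - 54 - 54 = 2809 - 108 ≡ 3; y = λ·(54 - 3) - 41 ≡ 35. → (3, 35)
double: tangent at (3, 35): λ = (3·3² + 0)/(2·35) ≡ 27/70. 70⁻¹ ≡ 70 (mod 71), so λ ≡ 27·70 ≡ 44.
  x = λ² - 3 - 3 = 1936 - 6 ≡ 13; y = λ·(3 - 13) - 35 ≡ 22. → (13, 22)

(13, 22)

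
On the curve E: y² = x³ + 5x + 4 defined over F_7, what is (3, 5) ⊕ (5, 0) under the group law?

(0, 5)

(3, 5) + (5, 0). λ = (0 - 5)/(5 - 3) ≡ 2/2 mod 7. 2⁻¹ ≡ 4 (mod 7), so λ ≡ 1.
  x = λ² - 3 - 5 = 1 - 8 ≡ 0; y = λ·(3 - 0) - 5 ≡ 5. → (0, 5)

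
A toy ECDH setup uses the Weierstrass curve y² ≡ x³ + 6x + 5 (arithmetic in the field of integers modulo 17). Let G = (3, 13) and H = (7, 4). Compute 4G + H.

First 4G:
Repeated addition: build up to 4G.
2G: tangent at (3, 13): λ = (3·3² + 6)/(2·13) ≡ 16/9. 9⁻¹ ≡ 2 (mod 17), so λ ≡ 16·2 ≡ 15.
  x = λ² - 3 - 3 = 225 - 6 ≡ 15; y = λ·(3 - 15) - 13 ≡ 11. → (15, 11)
3G: (15, 11) + (3, 13). λ = (13 - 11)/(3 - 15) ≡ 2/5 mod 17. 5⁻¹ ≡ 7 (mod 17), so λ ≡ 14.
  x = λ² - 15 - 3 = 196 - 18 ≡ 8; y = λ·(15 - 8) - 11 ≡ 2. → (8, 2)
4G: (8, 2) + (3, 13). λ = (13 - 2)/(3 - 8) ≡ 11/12 mod 17. 12⁻¹ ≡ 10 (mod 17), so λ ≡ 8.
  x = λ² - 8 - 3 = 64 - 11 ≡ 2; y = λ·(8 - 2) - 2 ≡ 12. → (2, 12)
4G = (2, 12).
Finally 4G + H:
(2, 12) + (7, 4). λ = (4 - 12)/(7 - 2) ≡ 9/5 mod 17. 5⁻¹ ≡ 7 (mod 17), so λ ≡ 12.
  x = λ² - 2 - 7 = 144 - 9 ≡ 16; y = λ·(2 - 16) - 12 ≡ 7. → (16, 7)

(16, 7)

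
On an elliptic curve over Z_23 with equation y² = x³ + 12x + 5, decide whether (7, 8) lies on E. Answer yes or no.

y² = 8² ≡ 18; x³ + 12x + 5 = 432 ≡ 18 (mod 23). 18 = 18.

yes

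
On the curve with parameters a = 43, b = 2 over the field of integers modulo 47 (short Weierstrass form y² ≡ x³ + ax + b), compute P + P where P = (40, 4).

(17, 37)

tangent at (40, 4): λ = (3·40² + 43)/(2·4) ≡ 2/8. 8⁻¹ ≡ 6 (mod 47), so λ ≡ 2·6 ≡ 12.
  x = λ² - 40 - 40 = 144 - 80 ≡ 17; y = λ·(40 - 17) - 4 ≡ 37. → (17, 37)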